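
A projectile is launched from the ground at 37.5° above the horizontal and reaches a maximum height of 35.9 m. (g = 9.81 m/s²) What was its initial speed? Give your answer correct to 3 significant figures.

At maximum height v_y = 0, so (v₀ sin θ)² = 2 g H.
v₀ sin 37.5° = √(2 × 9.81 × 35.9) = 26.54 m/s.
v₀ = 26.54 / sin 37.5° = 26.54 / 0.6088 = 43.6 m/s.

43.6 m/s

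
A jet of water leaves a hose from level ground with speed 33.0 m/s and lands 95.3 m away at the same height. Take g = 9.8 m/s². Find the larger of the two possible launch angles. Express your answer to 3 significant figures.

Level-ground range: R = v₀² sin(2θ)/g ⇒ sin 2θ = R g / v₀² = 95.3×9.8/33.0² = 0.8576.
2θ = arcsin(0.8576) = 59.05° or 180° − 59.05° = 120.95°.
So θ = 29.5° or θ = 60.5°.

60.5°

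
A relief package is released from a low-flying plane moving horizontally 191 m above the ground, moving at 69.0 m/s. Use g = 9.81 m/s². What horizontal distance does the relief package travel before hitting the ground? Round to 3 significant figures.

Initial vertical velocity is zero, so the fall time comes from h = ½ g t²: t = √(2 × 191 / 9.81) = 6.240 s.
Horizontal motion is uniform at 69.0 m/s, so x = 69.0 × 6.240 = 431 m.

431 m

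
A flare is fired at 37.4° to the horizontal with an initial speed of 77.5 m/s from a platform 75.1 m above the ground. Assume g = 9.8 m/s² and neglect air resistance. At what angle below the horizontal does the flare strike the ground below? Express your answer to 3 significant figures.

v_x = 77.5 cos 37.4° = 61.57 m/s.
At impact |v_y| = √(v_y0² + 2 g h) = √(47.07² + 2×9.8×75.1) = 60.73 m/s.
Angle below horizontal = arctan(|v_y| / v_x) = arctan(60.73 / 61.57) = 44.6°.

44.6°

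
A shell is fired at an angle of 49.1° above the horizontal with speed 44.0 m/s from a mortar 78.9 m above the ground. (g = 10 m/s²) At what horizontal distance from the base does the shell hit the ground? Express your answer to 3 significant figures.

245 m

Components: v_x = 44.0 cos 49.1° = 28.81 m/s, v_y = 44.0 sin 49.1° = 33.26 m/s.
Vertical: 0 = 78.9 + 33.26 t − ½(10) t² ⇒ 5.000 t² − 33.26 t − 78.9 = 0.
t = [33.26 + √(1106 + 1578)] / 10.00 = 8.507 s.
Horizontal: R = v_x · t = 28.81 × 8.507 = 245 m.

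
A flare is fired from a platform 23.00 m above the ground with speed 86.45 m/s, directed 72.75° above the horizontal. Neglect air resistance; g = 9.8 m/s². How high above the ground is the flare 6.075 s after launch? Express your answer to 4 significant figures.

v_y0 = 86.45 sin 72.75° = 82.561 m/s.
y(t) = 23.00 + v_y0 t − ½ g t² = 23.00 + 82.561×6.075 − ½×9.8×6.075² = 343.7 m.

343.7 m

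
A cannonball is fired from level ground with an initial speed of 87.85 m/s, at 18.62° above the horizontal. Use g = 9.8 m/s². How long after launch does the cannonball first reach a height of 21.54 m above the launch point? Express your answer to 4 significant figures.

0.9138 s

v_y0 = 87.85 sin 18.62° = 28.050 m/s.
Set y = v_y0 t − ½ g t² = 21.54: 4.900 t² − 28.050 t + 21.54 = 0.
t = [28.050 ± √(786.80 − 422.18)] / 9.8 = (28.050 ± 19.095) / 9.8, giving t = 0.9138 s or t = 4.811 s.
The cannonball is on the way up at the first time, so t = 0.9138 s.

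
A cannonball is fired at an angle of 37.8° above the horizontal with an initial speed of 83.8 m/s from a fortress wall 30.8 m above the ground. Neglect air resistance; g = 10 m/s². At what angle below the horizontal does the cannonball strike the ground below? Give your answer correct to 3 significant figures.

v_x = 83.8 cos 37.8° = 66.21 m/s.
At impact |v_y| = √(v_y0² + 2 g h) = √(51.36² + 2×10×30.8) = 57.04 m/s.
Angle below horizontal = arctan(|v_y| / v_x) = arctan(57.04 / 66.21) = 40.7°.

40.7°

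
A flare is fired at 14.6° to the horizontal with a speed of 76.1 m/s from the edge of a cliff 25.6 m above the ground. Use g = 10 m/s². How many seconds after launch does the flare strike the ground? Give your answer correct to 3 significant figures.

4.88 s

Vertical component: v_y = 76.1 sin 14.6° = 19.18 m/s.
Taking up as positive with launch at y = 25.6 m, landing at y = 0: 0 = 25.6 + 19.18 t − ½(10) t².
Solving 5.000 t² − 19.18 t − 25.6 = 0 gives t = [19.18 + √(19.18² + 4·5.000·25.6)] / 10.00 = 4.88 s.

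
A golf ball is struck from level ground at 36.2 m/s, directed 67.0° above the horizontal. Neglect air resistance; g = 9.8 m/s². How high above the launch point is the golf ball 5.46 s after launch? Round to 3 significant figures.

35.9 m

v_y0 = 36.2 sin 67.0° = 33.32 m/s.
y(t) = v_y0 t − ½ g t² = 33.32×5.46 − 4.900×5.46² = 35.9 m.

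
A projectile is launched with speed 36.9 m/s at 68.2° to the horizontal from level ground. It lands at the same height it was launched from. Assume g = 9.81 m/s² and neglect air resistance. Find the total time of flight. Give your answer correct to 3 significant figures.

Vertical component: v_y = 36.9 sin 68.2° = 34.26 m/s.
For a projectile landing at launch height, time of flight is t = 2 v_y / g = 2 × 34.26 / 9.81 = 6.98 s.

6.98 s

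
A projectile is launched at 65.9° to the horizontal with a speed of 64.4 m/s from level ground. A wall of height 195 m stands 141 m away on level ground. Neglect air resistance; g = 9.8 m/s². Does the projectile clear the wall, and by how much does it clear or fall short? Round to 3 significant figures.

No — it falls 20.7 m short of clearing the wall.

v_x = 64.4 cos 65.9° = 26.30 m/s; v_y0 = 64.4 sin 65.9° = 58.79 m/s.
Time to reach the wall: t = 141 / 26.30 = 5.361 s.
Height at that point: y = 58.79×5.361 − 4.900×5.361² = 174.3 m.
That is 195 − 174.3 = 20.7 m below the top of the wall, so the projectile does not clear it.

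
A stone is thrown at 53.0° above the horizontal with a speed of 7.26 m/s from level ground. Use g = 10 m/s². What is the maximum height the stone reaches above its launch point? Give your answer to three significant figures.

Vertical component of launch velocity: v_y = 7.26 sin 53.0° = 5.798 m/s.
At the highest point the vertical velocity is zero, so v_y² = 2 g h_max.
h_max = (5.798)² / (2 × 10) = 33.62 / 20.00 = 1.68 m.

1.68 m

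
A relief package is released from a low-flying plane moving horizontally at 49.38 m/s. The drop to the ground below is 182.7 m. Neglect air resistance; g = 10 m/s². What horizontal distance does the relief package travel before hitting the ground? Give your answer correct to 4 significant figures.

298.5 m

Initial vertical velocity is zero, so the fall time comes from h = ½ g t²: t = √(2 × 182.7 / 10) = 6.0448 s.
Horizontal motion is uniform at 49.38 m/s, so x = 49.38 × 6.0448 = 298.5 m.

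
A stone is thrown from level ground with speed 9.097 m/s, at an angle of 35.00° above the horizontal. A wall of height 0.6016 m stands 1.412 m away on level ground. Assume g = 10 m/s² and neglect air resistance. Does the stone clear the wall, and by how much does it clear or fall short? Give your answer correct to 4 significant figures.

v_x = 9.097 cos 35.00° = 7.4518 m/s; v_y0 = 9.097 sin 35.00° = 5.2178 m/s.
Time to reach the wall: t = 1.412 / 7.4518 = 0.18948 s.
Height at that point: y = 5.2178×0.18948 − 5.000×0.18948² = 0.80916 m.
That is 0.80916 − 0.6016 = 0.2076 m above the top of the wall, so the stone clears it.

Yes — it clears the wall by 0.2076 m.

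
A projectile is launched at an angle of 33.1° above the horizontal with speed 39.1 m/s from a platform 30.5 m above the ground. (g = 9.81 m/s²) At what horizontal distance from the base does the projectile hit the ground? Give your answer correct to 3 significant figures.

180 m

Components: v_x = 39.1 cos 33.1° = 32.75 m/s, v_y = 39.1 sin 33.1° = 21.35 m/s.
Vertical: 0 = 30.5 + 21.35 t − ½(9.81) t² ⇒ 4.905 t² − 21.35 t − 30.5 = 0.
t = [21.35 + √(455.8 + 598.4)] / 9.810 = 5.486 s.
Horizontal: R = v_x · t = 32.75 × 5.486 = 180 m.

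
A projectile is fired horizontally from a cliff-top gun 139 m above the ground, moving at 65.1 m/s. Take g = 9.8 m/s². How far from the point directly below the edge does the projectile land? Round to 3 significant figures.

347 m

Initial vertical velocity is zero, so the fall time comes from h = ½ g t²: t = √(2 × 139 / 9.8) = 5.326 s.
Horizontal motion is uniform at 65.1 m/s, so x = 65.1 × 5.326 = 347 m.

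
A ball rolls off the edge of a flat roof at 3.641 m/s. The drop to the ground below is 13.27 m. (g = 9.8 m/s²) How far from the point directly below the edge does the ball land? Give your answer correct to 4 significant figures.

Initial vertical velocity is zero, so the fall time comes from h = ½ g t²: t = √(2 × 13.27 / 9.8) = 1.6456 s.
Horizontal motion is uniform at 3.641 m/s, so x = 3.641 × 1.6456 = 5.992 m.

5.992 m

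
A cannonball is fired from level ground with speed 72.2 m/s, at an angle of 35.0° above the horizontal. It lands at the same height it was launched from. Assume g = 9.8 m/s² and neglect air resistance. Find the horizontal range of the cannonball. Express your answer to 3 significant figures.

500 m

For level ground, R = v₀² sin(2θ) / g.
sin(2 × 35.0°) = sin 70.00° = 0.9397.
R = (72.2)² × 0.9397 / 9.8 = 500 m.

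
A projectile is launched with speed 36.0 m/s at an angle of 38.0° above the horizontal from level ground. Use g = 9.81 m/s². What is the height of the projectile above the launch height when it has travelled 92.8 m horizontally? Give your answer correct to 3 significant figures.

v_x = 36.0 cos 38.0° = 28.37 m/s, v_y0 = 36.0 sin 38.0° = 22.16 m/s.
Time to reach x = 92.8 m: t = x / v_x = 92.8 / 28.37 = 3.271 s.
y = v_y0 t − ½ g t² = 22.16×3.271 − 4.905×3.271² = 20.0 m.

20.0 m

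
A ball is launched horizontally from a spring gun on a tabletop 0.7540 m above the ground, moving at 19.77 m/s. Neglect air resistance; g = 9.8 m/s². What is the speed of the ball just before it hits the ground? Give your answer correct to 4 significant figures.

20.14 m/s

Fall time: t = √(2 × 0.7540 / 9.8) = 0.39227 s.
At impact: v_x = 19.77 m/s (unchanged), v_y = g t = 9.8 × 0.39227 = 3.8442 m/s.
Speed = √(v_x² + v_y²) = √(390.85 + 14.778) = 20.14 m/s.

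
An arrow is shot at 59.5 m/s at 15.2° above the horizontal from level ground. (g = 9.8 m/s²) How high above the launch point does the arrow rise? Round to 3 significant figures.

Vertical component of launch velocity: v_y = 59.5 sin 15.2° = 15.60 m/s.
At the highest point the vertical velocity is zero, so v_y² = 2 g h_max.
h_max = (15.60)² / (2 × 9.8) = 243.4 / 19.60 = 12.4 m.

12.4 m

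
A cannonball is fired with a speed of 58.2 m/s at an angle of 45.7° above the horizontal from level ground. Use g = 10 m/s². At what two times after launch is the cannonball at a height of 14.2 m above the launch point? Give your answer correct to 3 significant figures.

v_y0 = 58.2 sin 45.7° = 41.65 m/s.
Set y = v_y0 t − ½ g t² = 14.2: 5.000 t² − 41.65 t + 14.2 = 0.
t = [41.65 ± √(1735 − 284.0)] / 10 = (41.65 ± 38.09) / 10, giving t = 0.356 s or t = 7.97 s.
So the cannonball is at 14.2 m at t = 0.356 s (rising) and t = 7.97 s (falling).

0.356 s and 7.97 s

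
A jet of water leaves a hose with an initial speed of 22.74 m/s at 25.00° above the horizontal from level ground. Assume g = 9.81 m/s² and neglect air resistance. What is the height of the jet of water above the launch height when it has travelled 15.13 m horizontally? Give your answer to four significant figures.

v_x = 22.74 cos 25.00° = 20.609 m/s, v_y0 = 22.74 sin 25.00° = 9.6103 m/s.
Time to reach x = 15.13 m: t = x / v_x = 15.13 / 20.609 = 0.73415 s.
y = v_y0 t − ½ g t² = 9.6103×0.73415 − 4.905×0.73415² = 4.412 m.

4.412 m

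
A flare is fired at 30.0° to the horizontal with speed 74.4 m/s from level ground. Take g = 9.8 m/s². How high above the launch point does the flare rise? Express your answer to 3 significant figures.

Vertical component of launch velocity: v_y = 74.4 sin 30.0° = 37.20 m/s.
At the highest point the vertical velocity is zero, so v_y² = 2 g h_max.
h_max = (37.20)² / (2 × 9.8) = 1384 / 19.60 = 70.6 m.

70.6 m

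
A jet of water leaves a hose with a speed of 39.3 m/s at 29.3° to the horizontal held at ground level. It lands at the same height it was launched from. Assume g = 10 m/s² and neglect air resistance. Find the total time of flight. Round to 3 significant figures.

Vertical component: v_y = 39.3 sin 29.3° = 19.23 m/s.
For a projectile landing at launch height, time of flight is t = 2 v_y / g = 2 × 19.23 / 10 = 3.85 s.

3.85 s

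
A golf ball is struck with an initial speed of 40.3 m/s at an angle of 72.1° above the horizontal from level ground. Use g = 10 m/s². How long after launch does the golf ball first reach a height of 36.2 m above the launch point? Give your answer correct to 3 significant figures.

v_y0 = 40.3 sin 72.1° = 38.35 m/s.
Set y = v_y0 t − ½ g t² = 36.2: 5.000 t² − 38.35 t + 36.2 = 0.
t = [38.35 ± √(1471 − 724.0)] / 10 = (38.35 ± 27.33) / 10, giving t = 1.10 s or t = 6.57 s.
The golf ball is on the way up at the first time, so t = 1.10 s.

1.10 s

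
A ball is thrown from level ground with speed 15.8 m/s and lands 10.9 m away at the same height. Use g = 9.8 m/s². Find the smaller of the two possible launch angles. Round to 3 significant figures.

Level-ground range: R = v₀² sin(2θ)/g ⇒ sin 2θ = R g / v₀² = 10.9×9.8/15.8² = 0.4279.
2θ = arcsin(0.4279) = 25.33° or 180° − 25.33° = 154.67°.
So θ = 12.7° or θ = 77.3°.

12.7°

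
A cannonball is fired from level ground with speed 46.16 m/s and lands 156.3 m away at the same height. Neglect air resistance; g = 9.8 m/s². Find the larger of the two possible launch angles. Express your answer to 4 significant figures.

Level-ground range: R = v₀² sin(2θ)/g ⇒ sin 2θ = R g / v₀² = 156.3×9.8/46.16² = 0.7189.
2θ = arcsin(0.7189) = 45.964° or 180° − 45.964° = 134.036°.
So θ = 22.98° or θ = 67.02°.

67.02°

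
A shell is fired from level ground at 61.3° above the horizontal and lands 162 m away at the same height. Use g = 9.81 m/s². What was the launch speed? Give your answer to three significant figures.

43.4 m/s

On level ground, R = v₀² sin(2θ) / g, so v₀ = √(R g / sin 2θ).
sin(2 × 61.3°) = 0.8425.
v₀ = √(162 × 9.81 / 0.8425) = √1886 = 43.4 m/s.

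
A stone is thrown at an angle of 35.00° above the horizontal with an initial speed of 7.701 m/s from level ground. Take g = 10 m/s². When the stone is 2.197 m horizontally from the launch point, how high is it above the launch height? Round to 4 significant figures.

v_x = 7.701 cos 35.00° = 6.3083 m/s, v_y0 = 7.701 sin 35.00° = 4.4171 m/s.
Time to reach x = 2.197 m: t = x / v_x = 2.197 / 6.3083 = 0.34827 s.
y = v_y0 t − ½ g t² = 4.4171×0.34827 − 5.000×0.34827² = 0.9319 m.

0.9319 m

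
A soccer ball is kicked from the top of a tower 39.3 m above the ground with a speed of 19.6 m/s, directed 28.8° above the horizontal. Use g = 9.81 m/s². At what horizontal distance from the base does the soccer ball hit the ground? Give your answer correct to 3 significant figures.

67.9 m

Components: v_x = 19.6 cos 28.8° = 17.18 m/s, v_y = 19.6 sin 28.8° = 9.442 m/s.
Vertical: 0 = 39.3 + 9.442 t − ½(9.81) t² ⇒ 4.905 t² − 9.442 t − 39.3 = 0.
t = [9.442 + √(89.15 + 771.1)] / 9.810 = 3.952 s.
Horizontal: R = v_x · t = 17.18 × 3.952 = 67.9 m.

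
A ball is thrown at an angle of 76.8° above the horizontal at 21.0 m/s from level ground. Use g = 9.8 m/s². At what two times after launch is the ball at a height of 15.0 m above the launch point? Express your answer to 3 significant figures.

0.950 s and 3.22 s

v_y0 = 21.0 sin 76.8° = 20.45 m/s.
Set y = v_y0 t − ½ g t² = 15.0: 4.900 t² − 20.45 t + 15.0 = 0.
t = [20.45 ± √(418.2 − 294.0)] / 9.8 = (20.45 ± 11.14) / 9.8, giving t = 0.950 s or t = 3.22 s.
So the ball is at 15.0 m at t = 0.950 s (rising) and t = 3.22 s (falling).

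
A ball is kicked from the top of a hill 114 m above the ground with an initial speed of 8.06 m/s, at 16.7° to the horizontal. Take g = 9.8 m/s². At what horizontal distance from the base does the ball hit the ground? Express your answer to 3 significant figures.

Components: v_x = 8.06 cos 16.7° = 7.720 m/s, v_y = 8.06 sin 16.7° = 2.316 m/s.
Vertical: 0 = 114 + 2.316 t − ½(9.8) t² ⇒ 4.900 t² − 2.316 t − 114 = 0.
t = [2.316 + √(5.364 + 2234)] / 9.800 = 5.065 s.
Horizontal: R = v_x · t = 7.720 × 5.065 = 39.1 m.

39.1 m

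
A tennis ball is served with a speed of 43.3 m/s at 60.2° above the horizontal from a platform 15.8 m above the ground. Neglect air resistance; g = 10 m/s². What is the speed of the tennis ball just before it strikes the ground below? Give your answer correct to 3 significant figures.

v_x = 43.3 cos 60.2° = 21.52 m/s is unchanged throughout.
For the vertical component, v_y² = v_y0² + 2 g h = (37.57)² + 2×10×15.8 = 1728, so |v_y| = 41.57 m/s.
Impact speed = √(v_x² + v_y²) = √(463.1 + 1728) = 46.8 m/s.

46.8 m/s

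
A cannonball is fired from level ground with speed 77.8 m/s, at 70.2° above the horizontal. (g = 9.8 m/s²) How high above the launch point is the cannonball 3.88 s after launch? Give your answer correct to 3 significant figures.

v_y0 = 77.8 sin 70.2° = 73.20 m/s.
y(t) = v_y0 t − ½ g t² = 73.20×3.88 − 4.900×3.88² = 210 m.

210 m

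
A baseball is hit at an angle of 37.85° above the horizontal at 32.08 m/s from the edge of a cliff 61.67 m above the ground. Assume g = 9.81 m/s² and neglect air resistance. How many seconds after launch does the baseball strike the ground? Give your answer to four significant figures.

6.081 s

Vertical component: v_y = 32.08 sin 37.85° = 19.684 m/s.
Taking up as positive with launch at y = 61.67 m, landing at y = 0: 0 = 61.67 + 19.684 t − ½(9.81) t².
Solving 4.905 t² − 19.684 t − 61.67 = 0 gives t = [19.684 + √(19.684² + 4·4.905·61.67)] / 9.810 = 6.081 s.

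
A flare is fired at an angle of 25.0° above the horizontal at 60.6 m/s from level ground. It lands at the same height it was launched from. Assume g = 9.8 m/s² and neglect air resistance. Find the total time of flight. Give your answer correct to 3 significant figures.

Vertical component: v_y = 60.6 sin 25.0° = 25.61 m/s.
For a projectile landing at launch height, time of flight is t = 2 v_y / g = 2 × 25.61 / 9.8 = 5.23 s.

5.23 s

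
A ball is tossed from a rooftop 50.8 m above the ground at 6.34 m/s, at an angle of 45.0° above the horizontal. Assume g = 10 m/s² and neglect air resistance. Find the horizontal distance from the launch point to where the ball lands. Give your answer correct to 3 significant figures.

Components: v_x = 6.34 cos 45.0° = 4.483 m/s, v_y = 6.34 sin 45.0° = 4.483 m/s.
Vertical: 0 = 50.8 + 4.483 t − ½(10) t² ⇒ 5.000 t² − 4.483 t − 50.8 = 0.
t = [4.483 + √(20.10 + 1016)] / 10.00 = 3.667 s.
Horizontal: R = v_x · t = 4.483 × 3.667 = 16.4 m.

16.4 m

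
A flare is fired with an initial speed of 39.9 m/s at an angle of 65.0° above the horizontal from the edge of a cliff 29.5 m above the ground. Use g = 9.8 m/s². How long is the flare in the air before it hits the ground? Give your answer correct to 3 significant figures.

Vertical component: v_y = 39.9 sin 65.0° = 36.16 m/s.
Taking up as positive with launch at y = 29.5 m, landing at y = 0: 0 = 29.5 + 36.16 t − ½(9.8) t².
Solving 4.900 t² − 36.16 t − 29.5 = 0 gives t = [36.16 + √(36.16² + 4·4.900·29.5)] / 9.800 = 8.12 s.

8.12 s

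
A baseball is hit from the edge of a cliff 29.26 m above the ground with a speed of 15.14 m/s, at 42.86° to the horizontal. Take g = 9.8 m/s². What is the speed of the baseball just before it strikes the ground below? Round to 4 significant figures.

28.33 m/s

v_x = 15.14 cos 42.86° = 11.098 m/s is unchanged throughout.
For the vertical component, v_y² = v_y0² + 2 g h = (10.298)² + 2×9.8×29.26 = 679.54, so |v_y| = 26.068 m/s.
Impact speed = √(v_x² + v_y²) = √(123.17 + 679.54) = 28.33 m/s.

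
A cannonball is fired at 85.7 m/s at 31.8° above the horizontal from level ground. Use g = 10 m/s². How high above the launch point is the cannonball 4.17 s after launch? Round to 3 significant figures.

101 m

v_y0 = 85.7 sin 31.8° = 45.16 m/s.
y(t) = v_y0 t − ½ g t² = 45.16×4.17 − 5.000×4.17² = 101 m.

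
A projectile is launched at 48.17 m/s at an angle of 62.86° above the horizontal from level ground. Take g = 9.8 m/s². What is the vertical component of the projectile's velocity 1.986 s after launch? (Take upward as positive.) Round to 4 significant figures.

Initial vertical component: v_y0 = 48.17 sin 62.86° = 42.866 m/s.
v_y(t) = v_y0 − g t = 42.866 − 9.8 × 1.986 = 23.40 m/s.

23.40 m/s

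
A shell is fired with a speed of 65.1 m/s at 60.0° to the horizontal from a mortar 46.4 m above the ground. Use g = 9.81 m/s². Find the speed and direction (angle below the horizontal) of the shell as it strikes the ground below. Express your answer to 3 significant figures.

71.8 m/s at 63.0° below the horizontal

v_x = 65.1 cos 60.0° = 32.55 m/s (constant).
|v_y| at impact = √((56.38)² + 2×9.81×46.4) = 63.95 m/s.
Speed = √(32.55² + 63.95²) = 71.8 m/s; angle = arctan(63.95/32.55) = 63.0° below horizontal.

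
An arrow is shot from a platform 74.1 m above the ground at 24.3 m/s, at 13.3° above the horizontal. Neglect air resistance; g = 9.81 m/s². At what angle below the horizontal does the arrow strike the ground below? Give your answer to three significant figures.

v_x = 24.3 cos 13.3° = 23.65 m/s.
At impact |v_y| = √(v_y0² + 2 g h) = √(5.590² + 2×9.81×74.1) = 38.54 m/s.
Angle below horizontal = arctan(|v_y| / v_x) = arctan(38.54 / 23.65) = 58.5°.

58.5°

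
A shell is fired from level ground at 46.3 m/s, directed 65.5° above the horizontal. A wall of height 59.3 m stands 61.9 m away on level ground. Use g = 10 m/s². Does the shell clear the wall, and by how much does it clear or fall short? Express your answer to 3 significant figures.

Yes — it clears the wall by 24.6 m.

v_x = 46.3 cos 65.5° = 19.20 m/s; v_y0 = 46.3 sin 65.5° = 42.13 m/s.
Time to reach the wall: t = 61.9 / 19.20 = 3.224 s.
Height at that point: y = 42.13×3.224 − 5.000×3.224² = 83.86 m.
That is 83.86 − 59.3 = 24.6 m above the top of the wall, so the shell clears it.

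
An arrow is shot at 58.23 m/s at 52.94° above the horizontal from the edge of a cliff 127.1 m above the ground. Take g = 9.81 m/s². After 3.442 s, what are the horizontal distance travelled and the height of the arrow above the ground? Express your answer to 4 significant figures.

v_x = 58.23 cos 52.94° = 35.092 m/s; v_y0 = 58.23 sin 52.94° = 46.468 m/s.
x = v_x t = 35.092 × 3.442 = 120.8 m.
y = 127.1 + v_y0 t − ½ g t² = 228.9 m.

x = 120.8 m, y = 228.9 m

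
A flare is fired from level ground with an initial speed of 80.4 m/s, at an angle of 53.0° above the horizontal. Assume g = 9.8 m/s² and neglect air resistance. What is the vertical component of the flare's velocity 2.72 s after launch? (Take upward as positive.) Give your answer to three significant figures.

37.6 m/s

Initial vertical component: v_y0 = 80.4 sin 53.0° = 64.21 m/s.
v_y(t) = v_y0 − g t = 64.21 − 9.8 × 2.72 = 37.6 m/s.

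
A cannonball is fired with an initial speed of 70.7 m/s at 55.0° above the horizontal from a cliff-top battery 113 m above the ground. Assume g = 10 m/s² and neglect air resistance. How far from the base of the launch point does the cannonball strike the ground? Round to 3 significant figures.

539 m

Components: v_x = 70.7 cos 55.0° = 40.55 m/s, v_y = 70.7 sin 55.0° = 57.91 m/s.
Vertical: 0 = 113 + 57.91 t − ½(10) t² ⇒ 5.000 t² − 57.91 t − 113 = 0.
t = [57.91 + √(3354 + 2260)] / 10.00 = 13.28 s.
Horizontal: R = v_x · t = 40.55 × 13.28 = 539 m.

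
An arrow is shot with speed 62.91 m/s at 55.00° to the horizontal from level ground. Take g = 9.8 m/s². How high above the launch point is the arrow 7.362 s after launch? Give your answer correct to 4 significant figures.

113.8 m

v_y0 = 62.91 sin 55.00° = 51.533 m/s.
y(t) = v_y0 t − ½ g t² = 51.533×7.362 − 4.900×7.362² = 113.8 m.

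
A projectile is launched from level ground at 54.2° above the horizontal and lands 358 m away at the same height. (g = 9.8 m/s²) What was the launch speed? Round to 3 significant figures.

On level ground, R = v₀² sin(2θ) / g, so v₀ = √(R g / sin 2θ).
sin(2 × 54.2°) = 0.9489.
v₀ = √(358 × 9.8 / 0.9489) = √3697 = 60.8 m/s.

60.8 m/s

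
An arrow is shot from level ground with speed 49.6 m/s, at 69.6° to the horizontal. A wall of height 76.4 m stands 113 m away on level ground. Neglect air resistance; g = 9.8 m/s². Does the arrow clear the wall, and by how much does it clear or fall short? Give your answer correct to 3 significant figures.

v_x = 49.6 cos 69.6° = 17.29 m/s; v_y0 = 49.6 sin 69.6° = 46.49 m/s.
Time to reach the wall: t = 113 / 17.29 = 6.536 s.
Height at that point: y = 46.49×6.536 − 4.900×6.536² = 94.53 m.
That is 94.53 − 76.4 = 18.1 m above the top of the wall, so the arrow clears it.

Yes — it clears the wall by 18.1 m.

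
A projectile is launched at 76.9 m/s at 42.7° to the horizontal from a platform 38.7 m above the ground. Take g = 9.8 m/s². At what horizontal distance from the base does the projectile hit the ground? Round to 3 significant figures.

Components: v_x = 76.9 cos 42.7° = 56.51 m/s, v_y = 76.9 sin 42.7° = 52.15 m/s.
Vertical: 0 = 38.7 + 52.15 t − ½(9.8) t² ⇒ 4.900 t² − 52.15 t − 38.7 = 0.
t = [52.15 + √(2720 + 758.5)] / 9.800 = 11.34 s.
Horizontal: R = v_x · t = 56.51 × 11.34 = 641 m.

641 m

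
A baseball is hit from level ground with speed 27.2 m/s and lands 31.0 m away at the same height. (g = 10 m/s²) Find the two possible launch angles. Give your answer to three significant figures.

Level-ground range: R = v₀² sin(2θ)/g ⇒ sin 2θ = R g / v₀² = 31.0×10/27.2² = 0.4190.
2θ = arcsin(0.4190) = 24.77° or 180° − 24.77° = 155.23°.
So θ = 12.4° or θ = 77.6°.

12.4° and 77.6°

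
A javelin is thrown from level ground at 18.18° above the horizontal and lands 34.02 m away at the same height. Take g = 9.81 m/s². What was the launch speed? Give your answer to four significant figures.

On level ground, R = v₀² sin(2θ) / g, so v₀ = √(R g / sin 2θ).
sin(2 × 18.18°) = 0.5929.
v₀ = √(34.02 × 9.81 / 0.5929) = √562.89 = 23.73 m/s.

23.73 m/s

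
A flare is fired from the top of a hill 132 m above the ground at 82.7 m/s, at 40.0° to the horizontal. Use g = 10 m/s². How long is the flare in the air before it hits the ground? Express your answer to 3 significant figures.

12.7 s

Vertical component: v_y = 82.7 sin 40.0° = 53.16 m/s.
Taking up as positive with launch at y = 132 m, landing at y = 0: 0 = 132 + 53.16 t − ½(10) t².
Solving 5.000 t² − 53.16 t − 132 = 0 gives t = [53.16 + √(53.16² + 4·5.000·132)] / 10.00 = 12.7 s.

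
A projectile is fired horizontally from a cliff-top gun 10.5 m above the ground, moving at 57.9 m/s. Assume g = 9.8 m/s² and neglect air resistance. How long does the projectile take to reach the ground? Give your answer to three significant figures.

The horizontal speed doesn't affect the fall. With v_y0 = 0, h = ½ g t².
t = √(2 × 10.5 / 9.8) = √2.143 = 1.46 s.

1.46 s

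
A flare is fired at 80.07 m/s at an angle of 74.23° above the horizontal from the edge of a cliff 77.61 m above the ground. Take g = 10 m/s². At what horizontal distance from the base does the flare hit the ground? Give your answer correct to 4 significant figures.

Components: v_x = 80.07 cos 74.23° = 21.761 m/s, v_y = 80.07 sin 74.23° = 77.056 m/s.
Vertical: 0 = 77.61 + 77.056 t − ½(10) t² ⇒ 5.000 t² − 77.056 t − 77.61 = 0.
t = [77.056 + √(5937.6 + 1552.2)] / 10.00 = 16.360 s.
Horizontal: R = v_x · t = 21.761 × 16.360 = 356.0 m.

356.0 m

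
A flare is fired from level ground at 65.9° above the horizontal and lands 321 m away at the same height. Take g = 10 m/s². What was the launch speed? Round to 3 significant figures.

On level ground, R = v₀² sin(2θ) / g, so v₀ = √(R g / sin 2θ).
sin(2 × 65.9°) = 0.7455.
v₀ = √(321 × 10 / 0.7455) = √4306 = 65.6 m/s.

65.6 m/s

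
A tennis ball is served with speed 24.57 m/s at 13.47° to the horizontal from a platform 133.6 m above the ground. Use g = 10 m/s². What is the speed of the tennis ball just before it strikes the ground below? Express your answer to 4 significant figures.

v_x = 24.57 cos 13.47° = 23.894 m/s is unchanged throughout.
For the vertical component, v_y² = v_y0² + 2 g h = (5.7232)² + 2×10×133.6 = 2704.8, so |v_y| = 52.008 m/s.
Impact speed = √(v_x² + v_y²) = √(570.92 + 2704.8) = 57.23 m/s.

57.23 m/s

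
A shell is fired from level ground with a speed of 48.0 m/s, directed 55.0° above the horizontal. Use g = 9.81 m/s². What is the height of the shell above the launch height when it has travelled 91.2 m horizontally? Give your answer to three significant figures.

76.4 m

v_x = 48.0 cos 55.0° = 27.53 m/s, v_y0 = 48.0 sin 55.0° = 39.32 m/s.
Time to reach x = 91.2 m: t = x / v_x = 91.2 / 27.53 = 3.313 s.
y = v_y0 t − ½ g t² = 39.32×3.313 − 4.905×3.313² = 76.4 m.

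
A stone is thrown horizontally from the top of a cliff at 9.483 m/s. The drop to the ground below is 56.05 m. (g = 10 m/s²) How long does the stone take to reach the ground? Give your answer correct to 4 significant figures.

The horizontal speed doesn't affect the fall. With v_y0 = 0, h = ½ g t².
t = √(2 × 56.05 / 10) = √11.210 = 3.348 s.

3.348 s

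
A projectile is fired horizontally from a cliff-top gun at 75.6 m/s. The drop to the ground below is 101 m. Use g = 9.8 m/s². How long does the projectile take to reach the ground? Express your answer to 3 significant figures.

4.54 s

The horizontal speed doesn't affect the fall. With v_y0 = 0, h = ½ g t².
t = √(2 × 101 / 9.8) = √20.61 = 4.54 s.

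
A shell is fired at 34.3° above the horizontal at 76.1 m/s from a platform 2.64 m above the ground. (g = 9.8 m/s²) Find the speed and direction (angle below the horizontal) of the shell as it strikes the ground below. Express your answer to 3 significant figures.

76.4 m/s at 34.7° below the horizontal

v_x = 76.1 cos 34.3° = 62.87 m/s (constant).
|v_y| at impact = √((42.88)² + 2×9.8×2.64) = 43.48 m/s.
Speed = √(62.87² + 43.48²) = 76.4 m/s; angle = arctan(43.48/62.87) = 34.7° below horizontal.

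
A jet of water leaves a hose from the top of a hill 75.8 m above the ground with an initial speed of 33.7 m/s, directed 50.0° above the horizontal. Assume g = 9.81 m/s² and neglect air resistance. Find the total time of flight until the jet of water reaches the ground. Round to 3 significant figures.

7.36 s

Vertical component: v_y = 33.7 sin 50.0° = 25.82 m/s.
Taking up as positive with launch at y = 75.8 m, landing at y = 0: 0 = 75.8 + 25.82 t − ½(9.81) t².
Solving 4.905 t² − 25.82 t − 75.8 = 0 gives t = [25.82 + √(25.82² + 4·4.905·75.8)] / 9.810 = 7.36 s.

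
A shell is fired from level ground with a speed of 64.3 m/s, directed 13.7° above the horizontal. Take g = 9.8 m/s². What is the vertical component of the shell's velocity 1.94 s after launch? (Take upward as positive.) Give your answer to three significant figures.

-3.78 m/s

Initial vertical component: v_y0 = 64.3 sin 13.7° = 15.23 m/s.
v_y(t) = v_y0 − g t = 15.23 − 9.8 × 1.94 = -3.78 m/s.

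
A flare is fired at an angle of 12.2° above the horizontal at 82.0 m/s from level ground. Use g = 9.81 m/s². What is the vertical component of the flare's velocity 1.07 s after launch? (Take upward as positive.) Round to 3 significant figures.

6.83 m/s

Initial vertical component: v_y0 = 82.0 sin 12.2° = 17.33 m/s.
v_y(t) = v_y0 − g t = 17.33 − 9.81 × 1.07 = 6.83 m/s.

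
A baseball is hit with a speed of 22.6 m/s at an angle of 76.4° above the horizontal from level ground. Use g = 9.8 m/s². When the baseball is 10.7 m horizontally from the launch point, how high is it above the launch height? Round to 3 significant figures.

24.4 m

v_x = 22.6 cos 76.4° = 5.314 m/s, v_y0 = 22.6 sin 76.4° = 21.97 m/s.
Time to reach x = 10.7 m: t = x / v_x = 10.7 / 5.314 = 2.014 s.
y = v_y0 t − ½ g t² = 21.97×2.014 − 4.900×2.014² = 24.4 m.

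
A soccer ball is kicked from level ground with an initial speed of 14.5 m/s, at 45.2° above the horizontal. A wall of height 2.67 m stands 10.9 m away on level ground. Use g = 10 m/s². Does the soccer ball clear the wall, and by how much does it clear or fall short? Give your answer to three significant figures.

Yes — it clears the wall by 2.62 m.

v_x = 14.5 cos 45.2° = 10.22 m/s; v_y0 = 14.5 sin 45.2° = 10.29 m/s.
Time to reach the wall: t = 10.9 / 10.22 = 1.067 s.
Height at that point: y = 10.29×1.067 − 5.000×1.067² = 5.287 m.
That is 5.287 − 2.67 = 2.62 m above the top of the wall, so the soccer ball clears it.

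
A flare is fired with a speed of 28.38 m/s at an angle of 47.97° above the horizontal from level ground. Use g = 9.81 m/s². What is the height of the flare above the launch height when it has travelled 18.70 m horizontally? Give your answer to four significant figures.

v_x = 28.38 cos 47.97° = 19.001 m/s, v_y0 = 28.38 sin 47.97° = 21.081 m/s.
Time to reach x = 18.70 m: t = x / v_x = 18.70 / 19.001 = 0.98416 s.
y = v_y0 t − ½ g t² = 21.081×0.98416 − 4.905×0.98416² = 16.00 m.

16.00 m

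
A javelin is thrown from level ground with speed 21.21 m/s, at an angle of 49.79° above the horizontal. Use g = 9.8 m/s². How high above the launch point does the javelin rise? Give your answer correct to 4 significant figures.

Vertical component of launch velocity: v_y = 21.21 sin 49.79° = 16.198 m/s.
At the highest point the vertical velocity is zero, so v_y² = 2 g h_max.
h_max = (16.198)² / (2 × 9.8) = 262.38 / 19.60 = 13.39 m.

13.39 m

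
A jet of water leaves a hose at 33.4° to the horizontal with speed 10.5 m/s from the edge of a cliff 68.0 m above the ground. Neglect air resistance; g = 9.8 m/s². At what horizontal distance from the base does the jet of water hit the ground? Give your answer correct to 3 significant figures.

Components: v_x = 10.5 cos 33.4° = 8.766 m/s, v_y = 10.5 sin 33.4° = 5.780 m/s.
Vertical: 0 = 68.0 + 5.780 t − ½(9.8) t² ⇒ 4.900 t² − 5.780 t − 68.0 = 0.
t = [5.780 + √(33.41 + 1333)] / 9.800 = 4.362 s.
Horizontal: R = v_x · t = 8.766 × 4.362 = 38.2 m.

38.2 m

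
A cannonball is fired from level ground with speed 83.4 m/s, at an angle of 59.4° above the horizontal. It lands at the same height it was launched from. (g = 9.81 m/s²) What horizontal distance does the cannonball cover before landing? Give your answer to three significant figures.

Components: v_x = 83.4 cos 59.4° = 42.45 m/s, v_y = 83.4 sin 59.4° = 71.79 m/s.
Time of flight (same landing height): t = 2 v_y / g = 2 × 71.79 / 9.81 = 14.64 s.
Range: R = v_x · t = 42.45 × 14.64 = 621 m.

621 m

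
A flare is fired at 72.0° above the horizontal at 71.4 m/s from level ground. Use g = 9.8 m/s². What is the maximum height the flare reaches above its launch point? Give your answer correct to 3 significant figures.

235 m

Vertical component of launch velocity: v_y = 71.4 sin 72.0° = 67.91 m/s.
At the highest point the vertical velocity is zero, so v_y² = 2 g h_max.
h_max = (67.91)² / (2 × 9.8) = 4612 / 19.60 = 235 m.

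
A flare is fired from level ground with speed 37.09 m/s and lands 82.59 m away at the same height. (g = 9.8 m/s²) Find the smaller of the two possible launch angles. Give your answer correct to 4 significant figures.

18.02°

Level-ground range: R = v₀² sin(2θ)/g ⇒ sin 2θ = R g / v₀² = 82.59×9.8/37.09² = 0.5884.
2θ = arcsin(0.5884) = 36.044° or 180° − 36.044° = 143.956°.
So θ = 18.02° or θ = 71.98°.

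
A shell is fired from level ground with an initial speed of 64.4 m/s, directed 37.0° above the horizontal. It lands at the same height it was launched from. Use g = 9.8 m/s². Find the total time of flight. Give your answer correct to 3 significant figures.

Vertical component: v_y = 64.4 sin 37.0° = 38.76 m/s.
For a projectile landing at launch height, time of flight is t = 2 v_y / g = 2 × 38.76 / 9.8 = 7.91 s.

7.91 s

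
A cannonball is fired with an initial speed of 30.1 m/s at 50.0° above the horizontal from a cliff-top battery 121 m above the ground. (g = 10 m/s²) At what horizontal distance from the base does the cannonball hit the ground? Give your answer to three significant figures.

150 m

Components: v_x = 30.1 cos 50.0° = 19.35 m/s, v_y = 30.1 sin 50.0° = 23.06 m/s.
Vertical: 0 = 121 + 23.06 t − ½(10) t² ⇒ 5.000 t² − 23.06 t − 121 = 0.
t = [23.06 + √(531.8 + 2420)] / 10.00 = 7.739 s.
Horizontal: R = v_x · t = 19.35 × 7.739 = 150 m.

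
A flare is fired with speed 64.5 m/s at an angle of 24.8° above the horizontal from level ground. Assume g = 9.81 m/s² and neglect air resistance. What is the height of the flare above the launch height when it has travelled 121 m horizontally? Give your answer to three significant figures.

v_x = 64.5 cos 24.8° = 58.55 m/s, v_y0 = 64.5 sin 24.8° = 27.05 m/s.
Time to reach x = 121 m: t = x / v_x = 121 / 58.55 = 2.067 s.
y = v_y0 t − ½ g t² = 27.05×2.067 − 4.905×2.067² = 35.0 m.

35.0 m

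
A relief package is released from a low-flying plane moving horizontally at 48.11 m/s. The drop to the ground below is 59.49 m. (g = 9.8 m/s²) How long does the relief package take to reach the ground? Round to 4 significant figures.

3.484 s

The horizontal speed doesn't affect the fall. With v_y0 = 0, h = ½ g t².
t = √(2 × 59.49 / 9.8) = √12.141 = 3.484 s.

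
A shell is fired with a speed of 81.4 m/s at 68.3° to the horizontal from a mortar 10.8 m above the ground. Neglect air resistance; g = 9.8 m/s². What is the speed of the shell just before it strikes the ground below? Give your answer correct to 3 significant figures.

v_x = 81.4 cos 68.3° = 30.10 m/s is unchanged throughout.
For the vertical component, v_y² = v_y0² + 2 g h = (75.63)² + 2×9.8×10.8 = 5932, so |v_y| = 77.02 m/s.
Impact speed = √(v_x² + v_y²) = √(906.0 + 5932) = 82.7 m/s.

82.7 m/s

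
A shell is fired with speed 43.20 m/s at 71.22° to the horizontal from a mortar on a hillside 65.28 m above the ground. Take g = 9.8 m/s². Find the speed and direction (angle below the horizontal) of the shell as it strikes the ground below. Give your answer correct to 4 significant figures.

56.09 m/s at 75.64° below the horizontal

v_x = 43.20 cos 71.22° = 13.908 m/s (constant).
|v_y| at impact = √((40.900)² + 2×9.8×65.28) = 54.335 m/s.
Speed = √(13.908² + 54.335²) = 56.09 m/s; angle = arctan(54.335/13.908) = 75.64° below horizontal.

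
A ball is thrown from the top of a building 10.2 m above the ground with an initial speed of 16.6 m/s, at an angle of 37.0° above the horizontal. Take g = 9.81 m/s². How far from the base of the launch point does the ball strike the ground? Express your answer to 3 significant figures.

36.9 m

Components: v_x = 16.6 cos 37.0° = 13.26 m/s, v_y = 16.6 sin 37.0° = 9.990 m/s.
Vertical: 0 = 10.2 + 9.990 t − ½(9.81) t² ⇒ 4.905 t² − 9.990 t − 10.2 = 0.
t = [9.990 + √(99.80 + 200.1)] / 9.810 = 2.784 s.
Horizontal: R = v_x · t = 13.26 × 2.784 = 36.9 m.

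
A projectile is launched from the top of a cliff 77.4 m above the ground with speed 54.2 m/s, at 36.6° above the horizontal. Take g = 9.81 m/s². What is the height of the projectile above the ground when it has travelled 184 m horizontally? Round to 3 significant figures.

126 m

v_x = 54.2 cos 36.6° = 43.51 m/s, v_y0 = 54.2 sin 36.6° = 32.32 m/s.
Time to reach x = 184 m: t = x / v_x = 184 / 43.51 = 4.229 s.
y = 77.4 + v_y0 t − ½ g t² = 77.4 + 32.32×4.229 − 4.905×4.229² = 126 m.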